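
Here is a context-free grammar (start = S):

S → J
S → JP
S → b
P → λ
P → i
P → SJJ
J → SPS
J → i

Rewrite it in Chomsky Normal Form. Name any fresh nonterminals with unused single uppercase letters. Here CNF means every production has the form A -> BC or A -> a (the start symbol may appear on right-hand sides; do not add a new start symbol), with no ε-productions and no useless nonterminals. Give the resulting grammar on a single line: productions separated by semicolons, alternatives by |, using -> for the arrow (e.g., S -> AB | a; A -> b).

S -> b | i | JP | SC | SS; A -> PS; B -> JJ; C -> PS; J -> i | SA | SS; P -> i | SB

Nullable: {P}; after ε-elimination: S -> J | b | JP; J -> i | SS | SPS; P -> i | SJJ.
After unit-elimination: S -> b | i | JP | SS | SPS; J -> i | SS | SPS; P -> i | SJJ.
BIN: J -> SPS becomes J -> SA, A -> PS; P -> SJJ becomes P -> SB, B -> JJ; S -> SPS becomes S -> SC, C -> PS.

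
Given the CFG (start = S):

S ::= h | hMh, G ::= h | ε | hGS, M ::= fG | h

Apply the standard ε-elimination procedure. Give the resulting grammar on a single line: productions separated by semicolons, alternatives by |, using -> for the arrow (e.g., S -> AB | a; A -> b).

Nullable set: {G}.
Drop G -> ε.
G -> hGS: G nullable, giving hGS | hS.
M -> fG: G nullable, giving f | fG.
Unchanged (no nullable symbols): S -> h; S -> hMh; G -> h; M -> h.

S -> h | hMh; G -> h | hS | hGS; M -> f | h | fG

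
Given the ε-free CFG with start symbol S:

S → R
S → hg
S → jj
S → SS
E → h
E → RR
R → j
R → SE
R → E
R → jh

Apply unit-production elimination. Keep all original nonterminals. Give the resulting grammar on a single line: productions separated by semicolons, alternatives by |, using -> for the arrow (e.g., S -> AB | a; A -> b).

S -> h | j | RR | SE | SS | hg | jh | jj; E -> h | RR; R -> h | j | RR | SE | jh

Unit productions: R->E, S->R.
Unit pairs (A ⇒* B via units): (R,E), (S,E), (S,R).
S: inherits non-unit rules of {E, R, S} → RR | SE | SS | h | hg | j | jh | jj.
E: inherits non-unit rules of {E} → RR | h.
R: inherits non-unit rules of {E, R} → RR | SE | h | j | jh.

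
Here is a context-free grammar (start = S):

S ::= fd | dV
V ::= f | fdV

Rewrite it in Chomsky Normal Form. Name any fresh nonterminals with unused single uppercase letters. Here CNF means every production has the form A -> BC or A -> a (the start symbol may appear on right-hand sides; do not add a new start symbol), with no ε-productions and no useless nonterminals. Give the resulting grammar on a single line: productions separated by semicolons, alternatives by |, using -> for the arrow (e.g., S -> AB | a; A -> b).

S -> AV | BA; A -> d; B -> f; C -> AV; V -> f | BC

No ε-productions.
No unit productions to eliminate.
TERM: introduce A -> d, B -> f and substitute in every rule of length ≥2.
BIN: V -> BAV becomes V -> BC, C -> AV.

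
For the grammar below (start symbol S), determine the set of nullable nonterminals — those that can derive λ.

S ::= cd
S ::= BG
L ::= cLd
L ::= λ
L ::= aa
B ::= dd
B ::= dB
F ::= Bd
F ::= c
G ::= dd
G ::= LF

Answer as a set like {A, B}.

Directly nullable (have an ε-rule): {L}.
Not nullable: B, F, G, S — each has a terminal in every rule's right-hand side or depends on a non-nullable symbol.

{L}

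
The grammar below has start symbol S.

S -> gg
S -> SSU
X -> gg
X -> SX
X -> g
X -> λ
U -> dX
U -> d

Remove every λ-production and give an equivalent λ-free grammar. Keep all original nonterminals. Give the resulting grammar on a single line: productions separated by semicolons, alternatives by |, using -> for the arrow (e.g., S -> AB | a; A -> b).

Nullable set: {X}.
U -> dX: X nullable, giving d | dX.
Drop X -> λ.
X -> SX: X nullable, giving S | SX.
Unchanged (no nullable symbols): S -> SSU; S -> gg; U -> d; X -> g; X -> gg.

S -> gg | SSU; U -> d | dX; X -> S | g | SX | gg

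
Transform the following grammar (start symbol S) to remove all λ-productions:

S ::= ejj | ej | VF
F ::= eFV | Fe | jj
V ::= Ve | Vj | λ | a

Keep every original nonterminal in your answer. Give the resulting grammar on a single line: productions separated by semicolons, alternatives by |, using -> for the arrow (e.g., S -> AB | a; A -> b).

Nullable set: {V}.
S -> VF: V nullable, giving F | VF.
F -> eFV: V nullable, giving eF | eFV.
Drop V -> λ.
V -> Ve: V nullable, giving Ve | e.
V -> Vj: V nullable, giving Vj | j.
Unchanged (no nullable symbols): S -> ej; S -> ejj; F -> Fe; F -> jj; V -> a.

S -> F | VF | ej | ejj; F -> Fe | eF | jj | eFV; V -> a | e | j | Ve | Vj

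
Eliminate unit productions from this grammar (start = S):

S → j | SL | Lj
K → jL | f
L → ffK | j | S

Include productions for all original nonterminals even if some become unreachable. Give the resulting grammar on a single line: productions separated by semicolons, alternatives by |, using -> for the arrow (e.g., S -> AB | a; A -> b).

S -> j | Lj | SL; K -> f | jL; L -> j | Lj | SL | ffK

Unit productions: L->S.
Unit pairs (A ⇒* B via units): (L,S).
S: inherits non-unit rules of {S} → Lj | SL | j.
K: inherits non-unit rules of {K} → f | jL.
L: inherits non-unit rules of {L, S} → Lj | SL | ffK | j.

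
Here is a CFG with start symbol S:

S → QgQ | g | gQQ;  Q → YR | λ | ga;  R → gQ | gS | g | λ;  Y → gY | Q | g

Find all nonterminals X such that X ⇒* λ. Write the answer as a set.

Directly nullable (have an ε-rule): {Q, R}.
Y is nullable via Y -> Q (every symbol on the right is already known nullable).
Not nullable: S — each has a terminal in every rule's right-hand side or depends on a non-nullable symbol.

{Q, R, Y}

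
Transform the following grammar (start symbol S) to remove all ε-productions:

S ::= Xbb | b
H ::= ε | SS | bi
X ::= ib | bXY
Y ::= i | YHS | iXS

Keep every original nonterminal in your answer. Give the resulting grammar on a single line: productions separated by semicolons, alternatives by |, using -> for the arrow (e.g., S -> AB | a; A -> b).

S -> b | Xbb; H -> SS | bi; X -> ib | bXY; Y -> i | YS | YHS | iXS

Nullable set: {H}.
Drop H -> ε.
Y -> YHS: H nullable, giving YHS | YS.
Unchanged (no nullable symbols): S -> Xbb; S -> b; H -> SS; H -> bi; X -> bXY; X -> ib; Y -> i; Y -> iXS.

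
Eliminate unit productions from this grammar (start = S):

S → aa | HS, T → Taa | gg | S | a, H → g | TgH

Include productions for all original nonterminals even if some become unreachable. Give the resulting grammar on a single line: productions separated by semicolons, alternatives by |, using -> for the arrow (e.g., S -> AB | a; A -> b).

S -> HS | aa; H -> g | TgH; T -> a | HS | aa | gg | Taa

Unit productions: T->S.
Unit pairs (A ⇒* B via units): (T,S).
S: inherits non-unit rules of {S} → HS | aa.
H: inherits non-unit rules of {H} → TgH | g.
T: inherits non-unit rules of {S, T} → HS | Taa | a | aa | gg.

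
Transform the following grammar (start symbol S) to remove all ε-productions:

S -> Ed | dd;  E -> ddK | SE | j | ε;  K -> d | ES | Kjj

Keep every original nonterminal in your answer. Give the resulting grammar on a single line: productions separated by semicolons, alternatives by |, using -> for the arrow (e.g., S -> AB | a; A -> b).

Nullable set: {E}.
S -> Ed: E nullable, giving Ed | d.
Drop E -> ε.
E -> SE: E nullable, giving S | SE.
K -> ES: E nullable, giving ES | S.
Unchanged (no nullable symbols): S -> dd; E -> ddK; E -> j; K -> Kjj; K -> d.

S -> d | Ed | dd; E -> S | j | SE | ddK; K -> S | d | ES | Kjj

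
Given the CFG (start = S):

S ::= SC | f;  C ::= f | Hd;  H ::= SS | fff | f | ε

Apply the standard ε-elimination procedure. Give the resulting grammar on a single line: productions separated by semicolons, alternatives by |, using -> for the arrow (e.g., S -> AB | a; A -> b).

Nullable set: {H}.
C -> Hd: H nullable, giving Hd | d.
Drop H -> ε.
Unchanged (no nullable symbols): S -> SC; S -> f; C -> f; H -> SS; H -> f; H -> fff.

S -> f | SC; C -> d | f | Hd; H -> f | SS | fff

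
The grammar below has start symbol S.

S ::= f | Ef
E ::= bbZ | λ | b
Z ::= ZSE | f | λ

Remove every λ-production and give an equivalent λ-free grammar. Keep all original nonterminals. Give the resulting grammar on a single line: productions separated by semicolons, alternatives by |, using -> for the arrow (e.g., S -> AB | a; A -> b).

Nullable set: {E, Z}.
S -> Ef: E nullable, giving Ef | f.
Drop E -> λ.
E -> bbZ: Z nullable, giving bb | bbZ.
Drop Z -> λ.
Z -> ZSE: Z, E nullable, giving S | SE | ZS | ZSE.
Unchanged (no nullable symbols): S -> f; E -> b; Z -> f.

S -> f | Ef; E -> b | bb | bbZ; Z -> S | f | SE | ZS | ZSE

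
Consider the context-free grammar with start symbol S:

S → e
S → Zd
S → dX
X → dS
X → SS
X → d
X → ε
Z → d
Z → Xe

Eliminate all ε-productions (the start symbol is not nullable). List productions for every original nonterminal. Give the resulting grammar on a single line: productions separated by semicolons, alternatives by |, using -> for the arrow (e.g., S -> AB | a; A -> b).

Nullable set: {X}.
S -> dX: X nullable, giving d | dX.
Drop X -> ε.
Z -> Xe: X nullable, giving Xe | e.
Unchanged (no nullable symbols): S -> Zd; S -> e; X -> SS; X -> d; X -> dS; Z -> d.

S -> d | e | Zd | dX; X -> d | SS | dS; Z -> d | e | Xe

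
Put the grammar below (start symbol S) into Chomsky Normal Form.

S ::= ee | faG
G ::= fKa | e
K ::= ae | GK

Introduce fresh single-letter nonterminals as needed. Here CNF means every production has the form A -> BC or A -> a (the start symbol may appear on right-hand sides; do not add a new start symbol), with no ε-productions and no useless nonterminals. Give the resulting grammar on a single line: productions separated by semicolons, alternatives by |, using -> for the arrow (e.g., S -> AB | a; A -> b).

No ε-productions.
No unit productions to eliminate.
TERM: introduce B -> a, C -> e, A -> f and substitute in every rule of length ≥2.
BIN: G -> AKB becomes G -> AD, D -> KB; S -> ABG becomes S -> AE, E -> BG.

S -> AE | CC; A -> f; B -> a; C -> e; D -> KB; E -> BG; G -> e | AD; K -> BC | GK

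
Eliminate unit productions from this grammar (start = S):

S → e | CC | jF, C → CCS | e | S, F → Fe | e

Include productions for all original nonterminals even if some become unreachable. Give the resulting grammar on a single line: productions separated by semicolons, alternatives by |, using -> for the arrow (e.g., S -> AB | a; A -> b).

Unit productions: C->S.
Unit pairs (A ⇒* B via units): (C,S).
S: inherits non-unit rules of {S} → CC | e | jF.
C: inherits non-unit rules of {C, S} → CC | CCS | e | jF.
F: inherits non-unit rules of {F} → Fe | e.

S -> e | CC | jF; C -> e | CC | jF | CCS; F -> e | Fe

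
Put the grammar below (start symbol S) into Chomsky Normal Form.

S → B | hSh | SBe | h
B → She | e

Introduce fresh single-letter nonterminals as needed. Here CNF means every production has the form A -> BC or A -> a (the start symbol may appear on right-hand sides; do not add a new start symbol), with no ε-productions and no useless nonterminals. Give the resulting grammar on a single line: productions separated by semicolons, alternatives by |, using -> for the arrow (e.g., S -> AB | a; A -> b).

S -> e | h | AE | SF | SG; A -> h; B -> e | SD; C -> e; D -> AC; E -> SA; F -> AC; G -> BC

No ε-productions.
After unit-elimination: S -> e | h | SBe | She | hSh; B -> e | She.
TERM: introduce C -> e, A -> h and substitute in every rule of length ≥2.
BIN: B -> SAC becomes B -> SD, D -> AC; S -> ASA becomes S -> AE, E -> SA; S -> SAC becomes S -> SF, F -> AC; S -> SBC becomes S -> SG, G -> BC.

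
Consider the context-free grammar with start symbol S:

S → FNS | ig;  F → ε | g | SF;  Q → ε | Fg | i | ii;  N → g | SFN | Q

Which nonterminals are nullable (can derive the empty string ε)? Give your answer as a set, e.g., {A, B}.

{F, N, Q}

Directly nullable (have an ε-rule): {F, Q}.
N is nullable via N -> Q (every symbol on the right is already known nullable).
Not nullable: S — each has a terminal in every rule's right-hand side or depends on a non-nullable symbol.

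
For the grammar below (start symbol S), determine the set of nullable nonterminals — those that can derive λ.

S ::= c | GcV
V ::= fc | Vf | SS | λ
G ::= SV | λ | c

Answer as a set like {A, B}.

Directly nullable (have an ε-rule): {G, V}.
Not nullable: S — each has a terminal in every rule's right-hand side or depends on a non-nullable symbol.

{G, V}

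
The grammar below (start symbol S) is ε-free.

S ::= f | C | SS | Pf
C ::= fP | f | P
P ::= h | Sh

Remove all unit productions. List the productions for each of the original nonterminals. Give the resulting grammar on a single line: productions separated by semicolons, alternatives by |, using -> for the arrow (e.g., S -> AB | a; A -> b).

S -> f | h | Pf | SS | Sh | fP; C -> f | h | Sh | fP; P -> h | Sh

Unit productions: C->P, S->C.
Unit pairs (A ⇒* B via units): (C,P), (S,C), (S,P).
S: inherits non-unit rules of {C, P, S} → Pf | SS | Sh | f | fP | h.
C: inherits non-unit rules of {C, P} → Sh | f | fP | h.
P: inherits non-unit rules of {P} → Sh | h.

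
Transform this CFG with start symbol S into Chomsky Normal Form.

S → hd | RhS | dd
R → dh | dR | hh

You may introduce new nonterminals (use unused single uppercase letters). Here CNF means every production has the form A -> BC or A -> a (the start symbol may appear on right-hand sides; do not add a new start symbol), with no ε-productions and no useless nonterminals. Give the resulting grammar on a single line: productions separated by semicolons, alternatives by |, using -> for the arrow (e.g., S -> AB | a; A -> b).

No ε-productions.
No unit productions to eliminate.
TERM: introduce A -> d, B -> h and substitute in every rule of length ≥2.
BIN: S -> RBS becomes S -> RC, C -> BS.

S -> AA | BA | RC; A -> d; B -> h; C -> BS; R -> AB | AR | BB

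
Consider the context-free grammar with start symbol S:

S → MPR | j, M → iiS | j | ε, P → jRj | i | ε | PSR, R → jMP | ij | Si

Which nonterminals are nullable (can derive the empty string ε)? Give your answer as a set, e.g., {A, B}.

{M, P}

Directly nullable (have an ε-rule): {M, P}.
Not nullable: R, S — each has a terminal in every rule's right-hand side or depends on a non-nullable symbol.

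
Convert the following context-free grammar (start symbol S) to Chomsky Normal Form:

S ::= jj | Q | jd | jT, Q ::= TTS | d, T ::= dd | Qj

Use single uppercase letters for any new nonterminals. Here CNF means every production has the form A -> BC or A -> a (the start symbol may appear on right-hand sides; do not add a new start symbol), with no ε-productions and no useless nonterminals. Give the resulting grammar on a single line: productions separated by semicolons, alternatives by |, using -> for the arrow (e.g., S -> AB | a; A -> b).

No ε-productions.
After unit-elimination: S -> d | jT | jd | jj | TTS; Q -> d | TTS; T -> Qj | dd.
TERM: introduce B -> d, A -> j and substitute in every rule of length ≥2.
BIN: Q -> TTS becomes Q -> TC, C -> TS; S -> TTS becomes S -> TD, D -> TS.

S -> d | AA | AB | AT | TD; A -> j; B -> d; C -> TS; D -> TS; Q -> d | TC; T -> BB | QA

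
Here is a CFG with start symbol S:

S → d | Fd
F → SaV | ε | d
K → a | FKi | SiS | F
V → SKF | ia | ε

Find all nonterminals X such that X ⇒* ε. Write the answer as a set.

{F, K, V}

Directly nullable (have an ε-rule): {F, V}.
K is nullable via K -> F (every symbol on the right is already known nullable).
Not nullable: S — each has a terminal in every rule's right-hand side or depends on a non-nullable symbol.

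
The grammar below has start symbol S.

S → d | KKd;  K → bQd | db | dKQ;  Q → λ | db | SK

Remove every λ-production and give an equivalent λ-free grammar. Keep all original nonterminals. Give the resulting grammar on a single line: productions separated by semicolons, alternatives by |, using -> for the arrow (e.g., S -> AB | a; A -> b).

Nullable set: {Q}.
K -> bQd: Q nullable, giving bQd | bd.
K -> dKQ: Q nullable, giving dK | dKQ.
Drop Q -> λ.
Unchanged (no nullable symbols): S -> KKd; S -> d; K -> db; Q -> SK; Q -> db.

S -> d | KKd; K -> bd | dK | db | bQd | dKQ; Q -> SK | db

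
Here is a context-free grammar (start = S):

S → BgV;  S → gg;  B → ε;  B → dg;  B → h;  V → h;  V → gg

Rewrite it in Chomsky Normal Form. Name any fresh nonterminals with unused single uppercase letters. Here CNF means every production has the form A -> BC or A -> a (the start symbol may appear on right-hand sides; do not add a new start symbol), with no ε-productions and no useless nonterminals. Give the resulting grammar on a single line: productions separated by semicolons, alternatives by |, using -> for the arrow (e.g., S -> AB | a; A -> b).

Nullable: {B}; after ε-elimination: S -> gV | gg | BgV; B -> h | dg; V -> h | gg.
No unit productions to eliminate.
TERM: introduce A -> d, C -> g and substitute in every rule of length ≥2.
BIN: S -> BCV becomes S -> BD, D -> CV.

S -> BD | CC | CV; A -> d; B -> h | AC; C -> g; D -> CV; V -> h | CC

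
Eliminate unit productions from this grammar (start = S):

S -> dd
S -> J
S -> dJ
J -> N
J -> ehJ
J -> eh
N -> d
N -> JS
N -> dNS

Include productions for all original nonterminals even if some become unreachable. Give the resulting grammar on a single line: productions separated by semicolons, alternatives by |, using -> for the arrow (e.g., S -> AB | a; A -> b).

Unit productions: J->N, S->J.
Unit pairs (A ⇒* B via units): (J,N), (S,J), (S,N).
S: inherits non-unit rules of {J, N, S} → JS | d | dJ | dNS | dd | eh | ehJ.
J: inherits non-unit rules of {J, N} → JS | d | dNS | eh | ehJ.
N: inherits non-unit rules of {N} → JS | d | dNS.

S -> d | JS | dJ | dd | eh | dNS | ehJ; J -> d | JS | eh | dNS | ehJ; N -> d | JS | dNS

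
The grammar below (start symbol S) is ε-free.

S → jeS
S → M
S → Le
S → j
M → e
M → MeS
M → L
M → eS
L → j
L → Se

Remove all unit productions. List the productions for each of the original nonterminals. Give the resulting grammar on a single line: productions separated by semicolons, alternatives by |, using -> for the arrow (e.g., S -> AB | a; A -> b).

Unit productions: M->L, S->M.
Unit pairs (A ⇒* B via units): (M,L), (S,L), (S,M).
S: inherits non-unit rules of {L, M, S} → Le | MeS | Se | e | eS | j | jeS.
L: inherits non-unit rules of {L} → Se | j.
M: inherits non-unit rules of {L, M} → MeS | Se | e | eS | j.

S -> e | j | Le | Se | eS | MeS | jeS; L -> j | Se; M -> e | j | Se | eS | MeS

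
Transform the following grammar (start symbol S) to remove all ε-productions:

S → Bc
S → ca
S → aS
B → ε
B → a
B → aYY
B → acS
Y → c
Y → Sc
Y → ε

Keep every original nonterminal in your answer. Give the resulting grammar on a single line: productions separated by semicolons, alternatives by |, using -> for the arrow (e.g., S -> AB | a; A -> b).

S -> c | Bc | aS | ca; B -> a | aY | aYY | acS; Y -> c | Sc

Nullable set: {B, Y}.
S -> Bc: B nullable, giving Bc | c.
Drop B -> ε.
B -> aYY: Y, Y nullable, giving a | aY | aYY.
Drop Y -> ε.
Unchanged (no nullable symbols): S -> aS; S -> ca; B -> a; B -> acS; Y -> Sc; Y -> c.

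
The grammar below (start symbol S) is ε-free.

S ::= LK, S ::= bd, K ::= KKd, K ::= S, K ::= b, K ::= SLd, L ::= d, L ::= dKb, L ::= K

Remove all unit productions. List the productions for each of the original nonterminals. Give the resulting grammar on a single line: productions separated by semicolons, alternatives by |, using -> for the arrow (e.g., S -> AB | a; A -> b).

Unit productions: K->S, L->K.
Unit pairs (A ⇒* B via units): (K,S), (L,K), (L,S).
S: inherits non-unit rules of {S} → LK | bd.
K: inherits non-unit rules of {K, S} → KKd | LK | SLd | b | bd.
L: inherits non-unit rules of {K, L, S} → KKd | LK | SLd | b | bd | d | dKb.

S -> LK | bd; K -> b | LK | bd | KKd | SLd; L -> b | d | LK | bd | KKd | SLd | dKb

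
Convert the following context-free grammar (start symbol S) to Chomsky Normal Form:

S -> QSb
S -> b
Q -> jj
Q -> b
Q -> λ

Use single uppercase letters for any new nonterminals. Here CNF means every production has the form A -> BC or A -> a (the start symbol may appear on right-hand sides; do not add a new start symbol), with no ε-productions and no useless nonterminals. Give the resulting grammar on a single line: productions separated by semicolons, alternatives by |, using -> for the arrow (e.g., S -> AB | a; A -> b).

Nullable: {Q}; after ε-elimination: S -> b | Sb | QSb; Q -> b | jj.
No unit productions to eliminate.
TERM: introduce B -> b, A -> j and substitute in every rule of length ≥2.
BIN: S -> QSB becomes S -> QC, C -> SB.

S -> b | QC | SB; A -> j; B -> b; C -> SB; Q -> b | AA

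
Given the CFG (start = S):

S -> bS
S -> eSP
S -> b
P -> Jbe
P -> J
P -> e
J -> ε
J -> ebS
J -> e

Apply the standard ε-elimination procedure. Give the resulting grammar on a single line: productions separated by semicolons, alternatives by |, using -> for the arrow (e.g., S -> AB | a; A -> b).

Nullable set: {J, P}.
S -> eSP: P nullable, giving eS | eSP.
Drop J -> ε.
P -> J: J nullable, giving J.
P -> Jbe: J nullable, giving Jbe | be.
Unchanged (no nullable symbols): S -> b; S -> bS; J -> e; J -> ebS; P -> e.

S -> b | bS | eS | eSP; J -> e | ebS; P -> J | e | be | Jbe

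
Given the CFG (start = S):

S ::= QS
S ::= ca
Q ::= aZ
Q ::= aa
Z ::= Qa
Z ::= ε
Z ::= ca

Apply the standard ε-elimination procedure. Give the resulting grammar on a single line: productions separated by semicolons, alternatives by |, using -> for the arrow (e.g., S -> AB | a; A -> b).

S -> QS | ca; Q -> a | aZ | aa; Z -> Qa | ca

Nullable set: {Z}.
Q -> aZ: Z nullable, giving a | aZ.
Drop Z -> ε.
Unchanged (no nullable symbols): S -> QS; S -> ca; Q -> aa; Z -> Qa; Z -> ca.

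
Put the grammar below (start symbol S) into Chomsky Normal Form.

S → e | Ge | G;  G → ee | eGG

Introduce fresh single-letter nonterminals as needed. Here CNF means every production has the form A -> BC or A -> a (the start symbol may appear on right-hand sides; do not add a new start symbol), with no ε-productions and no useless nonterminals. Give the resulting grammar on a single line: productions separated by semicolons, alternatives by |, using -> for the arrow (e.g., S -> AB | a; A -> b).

S -> e | AA | AC | GA; A -> e; B -> GG; C -> GG; G -> AA | AB

No ε-productions.
After unit-elimination: S -> e | Ge | ee | eGG; G -> ee | eGG.
TERM: introduce A -> e and substitute in every rule of length ≥2.
BIN: G -> AGG becomes G -> AB, B -> GG; S -> AGG becomes S -> AC, C -> GG.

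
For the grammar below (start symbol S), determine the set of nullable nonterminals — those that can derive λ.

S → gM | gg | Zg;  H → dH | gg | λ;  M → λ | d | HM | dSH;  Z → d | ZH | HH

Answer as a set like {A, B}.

{H, M, Z}

Directly nullable (have an ε-rule): {H, M}.
Z is nullable via Z -> HH (every symbol on the right is already known nullable).
Not nullable: S — each has a terminal in every rule's right-hand side or depends on a non-nullable symbol.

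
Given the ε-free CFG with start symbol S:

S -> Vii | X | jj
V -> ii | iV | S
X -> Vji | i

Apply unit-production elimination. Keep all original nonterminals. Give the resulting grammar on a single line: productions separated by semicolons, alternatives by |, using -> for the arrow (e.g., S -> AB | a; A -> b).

S -> i | jj | Vii | Vji; V -> i | iV | ii | jj | Vii | Vji; X -> i | Vji

Unit productions: S->X, V->S.
Unit pairs (A ⇒* B via units): (S,X), (V,S), (V,X).
S: inherits non-unit rules of {S, X} → Vii | Vji | i | jj.
V: inherits non-unit rules of {S, V, X} → Vii | Vji | i | iV | ii | jj.
X: inherits non-unit rules of {X} → Vji | i.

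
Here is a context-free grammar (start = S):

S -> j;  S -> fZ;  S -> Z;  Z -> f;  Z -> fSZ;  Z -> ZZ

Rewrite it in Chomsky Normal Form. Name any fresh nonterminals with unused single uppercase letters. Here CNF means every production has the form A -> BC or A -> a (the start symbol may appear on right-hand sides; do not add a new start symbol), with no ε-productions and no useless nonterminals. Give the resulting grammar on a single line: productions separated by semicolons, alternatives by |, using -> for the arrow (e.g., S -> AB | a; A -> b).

S -> f | j | AB | AZ | ZZ; A -> f; B -> SZ; C -> SZ; Z -> f | AC | ZZ

No ε-productions.
After unit-elimination: S -> f | j | ZZ | fZ | fSZ; Z -> f | ZZ | fSZ.
TERM: introduce A -> f and substitute in every rule of length ≥2.
BIN: S -> ASZ becomes S -> AB, B -> SZ; Z -> ASZ becomes Z -> AC, C -> SZ.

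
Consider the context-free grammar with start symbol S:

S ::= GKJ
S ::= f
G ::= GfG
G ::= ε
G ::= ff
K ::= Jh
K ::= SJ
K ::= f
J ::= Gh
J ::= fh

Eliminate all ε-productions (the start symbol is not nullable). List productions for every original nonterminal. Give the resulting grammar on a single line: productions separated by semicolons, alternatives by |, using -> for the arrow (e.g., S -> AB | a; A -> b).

S -> f | KJ | GKJ; G -> f | Gf | fG | ff | GfG; J -> h | Gh | fh; K -> f | Jh | SJ

Nullable set: {G}.
S -> GKJ: G nullable, giving GKJ | KJ.
Drop G -> ε.
G -> GfG: G, G nullable, giving Gf | GfG | f | fG.
J -> Gh: G nullable, giving Gh | h.
Unchanged (no nullable symbols): S -> f; G -> ff; J -> fh; K -> Jh; K -> SJ; K -> f.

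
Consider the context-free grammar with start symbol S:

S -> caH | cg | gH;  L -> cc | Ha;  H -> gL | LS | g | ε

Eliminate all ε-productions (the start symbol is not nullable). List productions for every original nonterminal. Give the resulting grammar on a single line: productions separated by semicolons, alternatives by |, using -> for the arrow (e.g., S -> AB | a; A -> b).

Nullable set: {H}.
S -> caH: H nullable, giving ca | caH.
S -> gH: H nullable, giving g | gH.
Drop H -> ε.
L -> Ha: H nullable, giving Ha | a.
Unchanged (no nullable symbols): S -> cg; H -> LS; H -> g; H -> gL; L -> cc.

S -> g | ca | cg | gH | caH; H -> g | LS | gL; L -> a | Ha | cc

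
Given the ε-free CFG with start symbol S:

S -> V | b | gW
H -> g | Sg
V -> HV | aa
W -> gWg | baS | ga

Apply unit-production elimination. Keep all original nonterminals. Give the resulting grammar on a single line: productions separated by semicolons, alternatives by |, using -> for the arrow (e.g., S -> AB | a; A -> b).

S -> b | HV | aa | gW; H -> g | Sg; V -> HV | aa; W -> ga | baS | gWg

Unit productions: S->V.
Unit pairs (A ⇒* B via units): (S,V).
S: inherits non-unit rules of {S, V} → HV | aa | b | gW.
H: inherits non-unit rules of {H} → Sg | g.
V: inherits non-unit rules of {V} → HV | aa.
W: inherits non-unit rules of {W} → baS | gWg | ga.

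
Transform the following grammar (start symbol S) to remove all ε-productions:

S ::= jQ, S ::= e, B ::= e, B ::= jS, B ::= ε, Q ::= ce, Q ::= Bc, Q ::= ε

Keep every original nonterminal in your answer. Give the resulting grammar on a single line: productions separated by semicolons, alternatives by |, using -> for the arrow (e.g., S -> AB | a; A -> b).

S -> e | j | jQ; B -> e | jS; Q -> c | Bc | ce

Nullable set: {B, Q}.
S -> jQ: Q nullable, giving j | jQ.
Drop B -> ε.
Drop Q -> ε.
Q -> Bc: B nullable, giving Bc | c.
Unchanged (no nullable symbols): S -> e; B -> e; B -> jS; Q -> ce.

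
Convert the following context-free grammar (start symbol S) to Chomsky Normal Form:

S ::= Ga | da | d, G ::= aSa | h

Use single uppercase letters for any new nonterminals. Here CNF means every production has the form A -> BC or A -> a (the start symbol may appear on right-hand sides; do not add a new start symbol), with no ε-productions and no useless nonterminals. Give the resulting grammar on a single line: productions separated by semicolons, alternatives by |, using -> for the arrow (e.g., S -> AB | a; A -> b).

S -> d | BA | GA; A -> a; B -> d; C -> SA; G -> h | AC

No ε-productions.
No unit productions to eliminate.
TERM: introduce A -> a, B -> d and substitute in every rule of length ≥2.
BIN: G -> ASA becomes G -> AC, C -> SA.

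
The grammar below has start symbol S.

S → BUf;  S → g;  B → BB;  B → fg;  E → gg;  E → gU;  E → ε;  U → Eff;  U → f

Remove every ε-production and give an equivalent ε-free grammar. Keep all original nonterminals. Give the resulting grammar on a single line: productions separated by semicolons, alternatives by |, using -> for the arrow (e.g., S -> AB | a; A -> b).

Nullable set: {E}.
Drop E -> ε.
U -> Eff: E nullable, giving Eff | ff.
Unchanged (no nullable symbols): S -> BUf; S -> g; B -> BB; B -> fg; E -> gU; E -> gg; U -> f.

S -> g | BUf; B -> BB | fg; E -> gU | gg; U -> f | ff | Eff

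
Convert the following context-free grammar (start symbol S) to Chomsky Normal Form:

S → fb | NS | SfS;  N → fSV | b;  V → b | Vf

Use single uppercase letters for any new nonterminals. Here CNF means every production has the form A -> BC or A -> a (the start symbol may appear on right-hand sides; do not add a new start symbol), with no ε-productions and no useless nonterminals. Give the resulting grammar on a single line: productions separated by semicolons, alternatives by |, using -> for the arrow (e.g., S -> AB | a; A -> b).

S -> AB | NS | SD; A -> f; B -> b; C -> SV; D -> AS; N -> b | AC; V -> b | VA

No ε-productions.
No unit productions to eliminate.
TERM: introduce B -> b, A -> f and substitute in every rule of length ≥2.
BIN: N -> ASV becomes N -> AC, C -> SV; S -> SAS becomes S -> SD, D -> AS.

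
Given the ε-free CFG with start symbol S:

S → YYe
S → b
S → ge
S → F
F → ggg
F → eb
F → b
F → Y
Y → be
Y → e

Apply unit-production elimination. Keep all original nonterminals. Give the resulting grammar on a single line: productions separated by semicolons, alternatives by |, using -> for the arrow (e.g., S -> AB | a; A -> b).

S -> b | e | be | eb | ge | YYe | ggg; F -> b | e | be | eb | ggg; Y -> e | be

Unit productions: F->Y, S->F.
Unit pairs (A ⇒* B via units): (F,Y), (S,F), (S,Y).
S: inherits non-unit rules of {F, S, Y} → YYe | b | be | e | eb | ge | ggg.
F: inherits non-unit rules of {F, Y} → b | be | e | eb | ggg.
Y: inherits non-unit rules of {Y} → be | e.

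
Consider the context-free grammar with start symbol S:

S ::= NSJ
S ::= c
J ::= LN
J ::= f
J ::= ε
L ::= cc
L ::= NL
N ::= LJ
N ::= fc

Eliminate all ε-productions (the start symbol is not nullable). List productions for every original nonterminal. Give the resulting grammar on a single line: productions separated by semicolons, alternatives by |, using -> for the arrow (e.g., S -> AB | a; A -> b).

Nullable set: {J}.
S -> NSJ: J nullable, giving NS | NSJ.
Drop J -> ε.
N -> LJ: J nullable, giving L | LJ.
Unchanged (no nullable symbols): S -> c; J -> LN; J -> f; L -> NL; L -> cc; N -> fc.

S -> c | NS | NSJ; J -> f | LN; L -> NL | cc; N -> L | LJ | fc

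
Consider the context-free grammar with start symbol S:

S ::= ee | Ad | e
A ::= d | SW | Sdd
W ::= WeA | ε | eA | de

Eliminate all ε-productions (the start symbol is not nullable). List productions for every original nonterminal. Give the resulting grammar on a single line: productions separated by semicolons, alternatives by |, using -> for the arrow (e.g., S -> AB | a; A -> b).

S -> e | Ad | ee; A -> S | d | SW | Sdd; W -> de | eA | WeA

Nullable set: {W}.
A -> SW: W nullable, giving S | SW.
Drop W -> ε.
W -> WeA: W nullable, giving WeA | eA.
Unchanged (no nullable symbols): S -> Ad; S -> e; S -> ee; A -> Sdd; A -> d; W -> de; W -> eA.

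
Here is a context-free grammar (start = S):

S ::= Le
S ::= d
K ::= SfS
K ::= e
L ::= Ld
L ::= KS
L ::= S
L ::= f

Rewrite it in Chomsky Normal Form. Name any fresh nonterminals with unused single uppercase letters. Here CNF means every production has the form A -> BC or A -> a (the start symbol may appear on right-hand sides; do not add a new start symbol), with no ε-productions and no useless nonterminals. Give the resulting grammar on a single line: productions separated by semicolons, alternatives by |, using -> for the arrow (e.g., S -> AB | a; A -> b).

S -> d | LC; A -> f; B -> d; C -> e; D -> AS; K -> e | SD; L -> d | f | KS | LB | LC

No ε-productions.
After unit-elimination: S -> d | Le; K -> e | SfS; L -> d | f | KS | Ld | Le.
TERM: introduce B -> d, C -> e, A -> f and substitute in every rule of length ≥2.
BIN: K -> SAS becomes K -> SD, D -> AS.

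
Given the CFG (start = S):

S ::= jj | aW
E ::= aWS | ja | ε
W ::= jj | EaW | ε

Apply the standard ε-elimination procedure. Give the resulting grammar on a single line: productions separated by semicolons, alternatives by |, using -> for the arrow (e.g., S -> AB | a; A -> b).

S -> a | aW | jj; E -> aS | ja | aWS; W -> a | Ea | aW | jj | EaW

Nullable set: {E, W}.
S -> aW: W nullable, giving a | aW.
Drop E -> ε.
E -> aWS: W nullable, giving aS | aWS.
Drop W -> ε.
W -> EaW: E, W nullable, giving Ea | EaW | a | aW.
Unchanged (no nullable symbols): S -> jj; E -> ja; W -> jj.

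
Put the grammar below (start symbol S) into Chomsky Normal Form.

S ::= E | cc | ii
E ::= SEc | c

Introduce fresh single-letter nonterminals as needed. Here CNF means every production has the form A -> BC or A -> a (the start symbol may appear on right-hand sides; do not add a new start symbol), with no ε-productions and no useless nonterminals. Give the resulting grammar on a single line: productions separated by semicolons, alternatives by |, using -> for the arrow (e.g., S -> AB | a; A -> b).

S -> c | AA | BB | SD; A -> c; B -> i; C -> EA; D -> EA; E -> c | SC

No ε-productions.
After unit-elimination: S -> c | cc | ii | SEc; E -> c | SEc.
TERM: introduce A -> c, B -> i and substitute in every rule of length ≥2.
BIN: E -> SEA becomes E -> SC, C -> EA; S -> SEA becomes S -> SD, D -> EA.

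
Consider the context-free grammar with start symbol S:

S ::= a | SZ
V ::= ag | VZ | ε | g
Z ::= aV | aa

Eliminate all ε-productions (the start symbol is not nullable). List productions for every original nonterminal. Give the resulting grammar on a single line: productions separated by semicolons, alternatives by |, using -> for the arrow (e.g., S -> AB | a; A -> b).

Nullable set: {V}.
Drop V -> ε.
V -> VZ: V nullable, giving VZ | Z.
Z -> aV: V nullable, giving a | aV.
Unchanged (no nullable symbols): S -> SZ; S -> a; V -> ag; V -> g; Z -> aa.

S -> a | SZ; V -> Z | g | VZ | ag; Z -> a | aV | aa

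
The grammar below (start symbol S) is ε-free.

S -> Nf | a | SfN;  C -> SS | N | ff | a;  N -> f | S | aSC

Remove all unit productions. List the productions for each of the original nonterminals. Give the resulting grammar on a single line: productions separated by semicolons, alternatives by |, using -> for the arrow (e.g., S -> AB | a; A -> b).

Unit productions: C->N, N->S.
Unit pairs (A ⇒* B via units): (C,N), (C,S), (N,S).
S: inherits non-unit rules of {S} → Nf | SfN | a.
C: inherits non-unit rules of {C, N, S} → Nf | SS | SfN | a | aSC | f | ff.
N: inherits non-unit rules of {N, S} → Nf | SfN | a | aSC | f.

S -> a | Nf | SfN; C -> a | f | Nf | SS | ff | SfN | aSC; N -> a | f | Nf | SfN | aSC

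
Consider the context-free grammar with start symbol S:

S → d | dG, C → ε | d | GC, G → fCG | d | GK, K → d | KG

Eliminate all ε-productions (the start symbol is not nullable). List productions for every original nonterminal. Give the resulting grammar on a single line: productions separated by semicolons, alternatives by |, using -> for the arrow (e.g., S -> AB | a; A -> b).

Nullable set: {C}.
Drop C -> ε.
C -> GC: C nullable, giving G | GC.
G -> fCG: C nullable, giving fCG | fG.
Unchanged (no nullable symbols): S -> d; S -> dG; C -> d; G -> GK; G -> d; K -> KG; K -> d.

S -> d | dG; C -> G | d | GC; G -> d | GK | fG | fCG; K -> d | KG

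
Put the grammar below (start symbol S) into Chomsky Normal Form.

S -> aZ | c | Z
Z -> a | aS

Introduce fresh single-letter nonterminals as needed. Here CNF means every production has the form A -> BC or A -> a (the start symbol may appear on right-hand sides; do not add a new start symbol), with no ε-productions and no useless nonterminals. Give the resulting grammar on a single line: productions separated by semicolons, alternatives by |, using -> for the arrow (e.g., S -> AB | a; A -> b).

S -> a | c | AS | AZ; A -> a; Z -> a | AS

No ε-productions.
After unit-elimination: S -> a | c | aS | aZ; Z -> a | aS.
TERM: introduce A -> a and substitute in every rule of length ≥2.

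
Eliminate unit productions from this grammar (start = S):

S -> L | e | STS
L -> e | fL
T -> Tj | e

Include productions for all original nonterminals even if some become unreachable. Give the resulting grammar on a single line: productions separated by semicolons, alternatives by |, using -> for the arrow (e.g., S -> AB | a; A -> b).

S -> e | fL | STS; L -> e | fL; T -> e | Tj

Unit productions: S->L.
Unit pairs (A ⇒* B via units): (S,L).
S: inherits non-unit rules of {L, S} → STS | e | fL.
L: inherits non-unit rules of {L} → e | fL.
T: inherits non-unit rules of {T} → Tj | e.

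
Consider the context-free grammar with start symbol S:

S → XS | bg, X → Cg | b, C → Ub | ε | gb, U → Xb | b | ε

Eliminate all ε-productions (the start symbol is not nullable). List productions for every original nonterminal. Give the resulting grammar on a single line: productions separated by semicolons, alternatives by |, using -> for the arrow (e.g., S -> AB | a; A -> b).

S -> XS | bg; C -> b | Ub | gb; U -> b | Xb; X -> b | g | Cg

Nullable set: {C, U}.
Drop C -> ε.
C -> Ub: U nullable, giving Ub | b.
Drop U -> ε.
X -> Cg: C nullable, giving Cg | g.
Unchanged (no nullable symbols): S -> XS; S -> bg; C -> gb; U -> Xb; U -> b; X -> b.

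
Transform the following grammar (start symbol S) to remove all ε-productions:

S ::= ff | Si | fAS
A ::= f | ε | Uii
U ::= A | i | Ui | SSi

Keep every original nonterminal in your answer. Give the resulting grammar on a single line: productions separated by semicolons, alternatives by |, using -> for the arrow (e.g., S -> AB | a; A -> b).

Nullable set: {A, U}.
S -> fAS: A nullable, giving fAS | fS.
Drop A -> ε.
A -> Uii: U nullable, giving Uii | ii.
U -> A: A nullable, giving A.
U -> Ui: U nullable, giving Ui | i.
Unchanged (no nullable symbols): S -> Si; S -> ff; A -> f; U -> SSi; U -> i.

S -> Si | fS | ff | fAS; A -> f | ii | Uii; U -> A | i | Ui | SSi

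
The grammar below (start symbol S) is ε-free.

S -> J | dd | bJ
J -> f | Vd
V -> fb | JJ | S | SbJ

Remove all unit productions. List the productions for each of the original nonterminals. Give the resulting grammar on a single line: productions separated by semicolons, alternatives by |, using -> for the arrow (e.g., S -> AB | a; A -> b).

S -> f | Vd | bJ | dd; J -> f | Vd; V -> f | JJ | Vd | bJ | dd | fb | SbJ

Unit productions: S->J, V->S.
Unit pairs (A ⇒* B via units): (S,J), (V,J), (V,S).
S: inherits non-unit rules of {J, S} → Vd | bJ | dd | f.
J: inherits non-unit rules of {J} → Vd | f.
V: inherits non-unit rules of {J, S, V} → JJ | SbJ | Vd | bJ | dd | f | fb.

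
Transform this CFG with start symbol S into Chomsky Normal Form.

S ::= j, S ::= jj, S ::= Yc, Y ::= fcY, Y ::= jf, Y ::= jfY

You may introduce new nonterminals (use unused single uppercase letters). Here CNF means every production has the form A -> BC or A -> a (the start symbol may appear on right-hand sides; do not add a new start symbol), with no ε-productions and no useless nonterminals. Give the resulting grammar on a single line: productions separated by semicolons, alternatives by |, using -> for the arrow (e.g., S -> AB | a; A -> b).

No ε-productions.
No unit productions to eliminate.
TERM: introduce A -> c, C -> f, B -> j and substitute in every rule of length ≥2.
BIN: Y -> BCY becomes Y -> BD, D -> CY; Y -> CAY becomes Y -> CE, E -> AY.

S -> j | BB | YA; A -> c; B -> j; C -> f; D -> CY; E -> AY; Y -> BC | BD | CE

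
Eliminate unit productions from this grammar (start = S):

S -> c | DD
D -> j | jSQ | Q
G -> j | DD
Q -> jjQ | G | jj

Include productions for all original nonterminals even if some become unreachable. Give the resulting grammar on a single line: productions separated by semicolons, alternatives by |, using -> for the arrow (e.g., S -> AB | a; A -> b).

Unit productions: D->Q, Q->G.
Unit pairs (A ⇒* B via units): (D,G), (D,Q), (Q,G).
S: inherits non-unit rules of {S} → DD | c.
D: inherits non-unit rules of {D, G, Q} → DD | j | jSQ | jj | jjQ.
G: inherits non-unit rules of {G} → DD | j.
Q: inherits non-unit rules of {G, Q} → DD | j | jj | jjQ.

S -> c | DD; D -> j | DD | jj | jSQ | jjQ; G -> j | DD; Q -> j | DD | jj | jjQ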